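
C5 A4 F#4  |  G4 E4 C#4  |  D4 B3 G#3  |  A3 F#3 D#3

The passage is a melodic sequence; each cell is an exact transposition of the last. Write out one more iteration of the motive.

The 3-note cells begin on C5, G4, D4, A3 — each down a 4th from the last.
Statement 5 starts on E3 and keeps the same exact contour: E3 C#3 A#2.

E3 C#3 A#2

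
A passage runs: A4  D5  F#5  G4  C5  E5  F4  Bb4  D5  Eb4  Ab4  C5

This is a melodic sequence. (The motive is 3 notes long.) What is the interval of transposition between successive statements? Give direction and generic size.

The 3-note cells begin on A4, G4, F4, Eb4 — each down a 2nd from the last.
From A4 to G4: down a 2nd.

down a 2nd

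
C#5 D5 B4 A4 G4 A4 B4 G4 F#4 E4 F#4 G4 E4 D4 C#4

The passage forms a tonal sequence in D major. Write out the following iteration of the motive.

Taking 5-note groups, the heads are C#5, A4, F#4: the pattern moves down a 3rd.
Statement 4 starts on D4 and keeps the same diatonic contour: D4 E4 C#4 B3 A3.

D4 E4 C#4 B3 A3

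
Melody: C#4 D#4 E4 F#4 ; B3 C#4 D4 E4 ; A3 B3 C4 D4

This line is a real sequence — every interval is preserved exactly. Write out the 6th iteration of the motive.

The 4-note cells begin on C#4, B3, A3 — each down a 2nd from the last.
Continuing the starts: G3 → F3 → Eb3.
So cell 6 is Eb3 F3 Gb3 Ab3.

Eb3 F3 Gb3 Ab3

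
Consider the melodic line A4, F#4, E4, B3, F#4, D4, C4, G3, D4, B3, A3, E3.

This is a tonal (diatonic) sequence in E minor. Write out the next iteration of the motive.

The 4-note cells begin on A4, F#4, D4 — each down a 3rd from the last.
So cell 4 is B3 G3 F#3 C3.

B3 G3 F#3 C3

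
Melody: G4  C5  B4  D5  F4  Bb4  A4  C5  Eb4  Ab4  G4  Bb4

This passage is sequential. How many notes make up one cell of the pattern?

4

12 notes total. Splitting into 3 groups of 4:
G4 C5 B4 D5 | F4 Bb4 A4 C5 | Eb4 Ab4 G4 Bb4
That's a consistent down a 2nd shift per cell, and no other grouping gives one.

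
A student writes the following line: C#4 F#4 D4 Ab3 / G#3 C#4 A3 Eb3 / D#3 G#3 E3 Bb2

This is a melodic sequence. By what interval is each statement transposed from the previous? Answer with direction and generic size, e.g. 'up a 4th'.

Unit = 4 notes; the statements start on C#4, G#3, D#3, moving down a 4th each time.
From C#4 to G#3: down a 4th.

down a 4th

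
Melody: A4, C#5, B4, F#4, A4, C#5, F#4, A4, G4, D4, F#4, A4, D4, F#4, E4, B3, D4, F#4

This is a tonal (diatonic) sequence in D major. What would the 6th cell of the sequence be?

E3 G3 F#3 C#3 E3 G3

Taking 6-note groups, the heads are A4, F#4, D4: the pattern moves down a 3rd.
Extending down a 3rd: B3 → G3 → E3.
Statement 6 starts on E3 and keeps the same diatonic contour: E3 G3 F#3 C#3 E3 G3.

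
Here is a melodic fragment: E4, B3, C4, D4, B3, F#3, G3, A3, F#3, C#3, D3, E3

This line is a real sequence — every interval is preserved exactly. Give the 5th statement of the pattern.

Taking 4-note groups, the heads are E4, B3, F#3: the pattern moves down a 4th.
Continuing the starts: C#3 → G#2.
Statement 5 starts on G#2 and keeps the same exact contour: G#2 D#2 E2 F#2.

G#2 D#2 E2 F#2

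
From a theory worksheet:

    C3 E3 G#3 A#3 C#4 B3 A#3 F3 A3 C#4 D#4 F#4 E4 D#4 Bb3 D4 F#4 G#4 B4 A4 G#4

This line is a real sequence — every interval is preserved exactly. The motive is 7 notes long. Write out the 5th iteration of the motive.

With a 7-note motive the entries are C3, F3, Bb3, each up a 4th from the previous.
Continuing the starts: Eb4 → Ab4.
From Ab4 the exact shape gives Ab4 C5 E5 F#5 A5 G5 F#5.

Ab4 C5 E5 F#5 A5 G5 F#5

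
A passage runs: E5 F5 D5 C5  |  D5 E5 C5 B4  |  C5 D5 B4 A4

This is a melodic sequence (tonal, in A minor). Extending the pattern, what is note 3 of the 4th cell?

With 4-note cells, note 3 of each statement runs D5, C5, B4.
Each moves down a 2nd; the next is A4.

A4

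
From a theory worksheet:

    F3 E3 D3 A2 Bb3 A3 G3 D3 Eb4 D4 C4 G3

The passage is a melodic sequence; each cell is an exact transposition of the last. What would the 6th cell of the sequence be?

Gb5 F5 Eb5 Bb4

Unit = 4 notes; the statements start on F3, Bb3, Eb4, moving up a 4th each time.
Continuing the starts: Ab4 → Db5 → Gb5.
Statement 6 starts on Gb5 and keeps the same exact contour: Gb5 F5 Eb5 Bb4.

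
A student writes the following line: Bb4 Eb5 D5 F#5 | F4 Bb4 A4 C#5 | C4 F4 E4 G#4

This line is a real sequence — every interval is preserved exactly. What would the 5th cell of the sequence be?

D3 G3 F#3 A#3

Taking 4-note groups, the heads are Bb4, F4, C4: the pattern moves down a 4th.
Carrying on: G3 → D3.
From D3 the exact shape gives D3 G3 F#3 A#3.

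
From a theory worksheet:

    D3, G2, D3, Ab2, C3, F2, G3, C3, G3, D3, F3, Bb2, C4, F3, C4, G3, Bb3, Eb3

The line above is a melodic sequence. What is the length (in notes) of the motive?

6

Try groups of 6 (3 cells in 18 notes):
D3 G2 D3 Ab2 C3 F2 | G3 C3 G3 D3 F3 Bb2 | C4 F3 C4 G3 Bb3 Eb3
Every group is a transposition up a 4th of the one before; no shorter unit works.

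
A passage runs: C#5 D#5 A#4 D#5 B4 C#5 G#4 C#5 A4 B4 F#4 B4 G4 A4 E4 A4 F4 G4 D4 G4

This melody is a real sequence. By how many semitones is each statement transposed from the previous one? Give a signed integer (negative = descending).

-2

Unit = 4 notes; the statements start on C#5, B4, A4, G4, F4, moving down a 2nd each time.
C#5 to B4 spans -2 semitones.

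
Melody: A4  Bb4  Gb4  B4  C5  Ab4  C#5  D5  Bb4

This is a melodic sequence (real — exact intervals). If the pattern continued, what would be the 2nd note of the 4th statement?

E5

Grouping in 3s, the 2nd note of each cell is Bb4, C5, D5.
Each moves up a 2nd; the next is E5.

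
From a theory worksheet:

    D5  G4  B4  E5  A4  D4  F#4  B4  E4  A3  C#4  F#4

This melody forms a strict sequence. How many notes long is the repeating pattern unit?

4

Try groups of 4 (3 cells in 12 notes):
D5 G4 B4 E5 | A4 D4 F#4 B4 | E4 A3 C#4 F#4
That's a consistent down a 4th shift per cell, and no other grouping gives one.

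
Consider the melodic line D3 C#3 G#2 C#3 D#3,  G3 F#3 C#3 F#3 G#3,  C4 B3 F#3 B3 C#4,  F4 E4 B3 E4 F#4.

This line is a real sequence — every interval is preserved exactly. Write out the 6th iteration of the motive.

Eb5 D5 A4 D5 E5

Taking 5-note groups, the heads are D3, G3, C4, F4: the pattern moves up a 4th.
Extending up a 4th: Bb4 → Eb5.
So cell 6 is Eb5 D5 A4 D5 E5.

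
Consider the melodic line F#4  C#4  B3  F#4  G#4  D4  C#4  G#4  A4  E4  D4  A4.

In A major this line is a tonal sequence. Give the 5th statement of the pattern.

The 4-note cells begin on F#4, G#4, A4 — each up a 2nd from the last.
Carrying on: B4 → C#5.
Statement 5 starts on C#5 and keeps the same diatonic contour: C#5 G#4 F#4 C#5.

C#5 G#4 F#4 C#5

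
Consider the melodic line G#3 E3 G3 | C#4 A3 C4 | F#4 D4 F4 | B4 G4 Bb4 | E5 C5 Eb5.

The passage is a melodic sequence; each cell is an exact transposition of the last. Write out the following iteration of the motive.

Taking 3-note groups, the heads are G#3, C#4, F#4, B4, E5: the pattern moves up a 4th.
So cell 6 is A5 F5 Ab5.

A5 F5 Ab5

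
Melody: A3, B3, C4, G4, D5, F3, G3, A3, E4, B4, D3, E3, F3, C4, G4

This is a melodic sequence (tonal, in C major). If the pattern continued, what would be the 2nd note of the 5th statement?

A2

The unit is 5 notes. Position-2 pitches of the 3 shown cells: B3, G3, E3.
Extending down a 3rd: C3 → A2.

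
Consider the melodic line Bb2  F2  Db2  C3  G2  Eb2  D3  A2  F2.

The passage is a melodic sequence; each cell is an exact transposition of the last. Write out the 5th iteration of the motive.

F#3 C#3 A2

The 3-note cells begin on Bb2, C3, D3 — each up a 2nd from the last.
Extending up a 2nd: E3 → F#3.
From F#3 the exact shape gives F#3 C#3 A2.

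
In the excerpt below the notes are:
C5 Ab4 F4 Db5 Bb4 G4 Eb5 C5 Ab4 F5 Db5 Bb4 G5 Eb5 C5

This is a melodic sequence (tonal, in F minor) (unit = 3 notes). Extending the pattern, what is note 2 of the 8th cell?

Ab5

Grouping in 3s, the 2nd note of each cell is Ab4, Bb4, C5, Db5, Eb5.
Extending up a 2nd: F5 → G5 → Ab5.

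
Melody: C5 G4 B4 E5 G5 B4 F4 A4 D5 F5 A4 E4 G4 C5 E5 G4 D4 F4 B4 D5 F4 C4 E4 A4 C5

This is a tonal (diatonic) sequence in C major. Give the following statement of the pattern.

Taking 5-note groups, the heads are C5, B4, A4, G4, F4: the pattern moves down a 2nd.
Statement 6 starts on E4 and keeps the same diatonic contour: E4 B3 D4 G4 B4.

E4 B3 D4 G4 B4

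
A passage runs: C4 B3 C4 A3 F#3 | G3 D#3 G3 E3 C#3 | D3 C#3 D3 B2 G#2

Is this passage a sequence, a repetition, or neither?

Note 2 of cell 2 is D#3; if this were a sequence it would be F#3. No unit length gives a consistent transposition pattern.

neither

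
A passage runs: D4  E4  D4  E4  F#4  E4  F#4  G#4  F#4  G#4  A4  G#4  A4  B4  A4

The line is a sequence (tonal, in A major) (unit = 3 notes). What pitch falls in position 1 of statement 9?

With 3-note cells, note 1 of each statement runs D4, E4, F#4, G#4, A4.
Carrying that up a 2nd forward: B4 → C#5 → D5 → E5.

E5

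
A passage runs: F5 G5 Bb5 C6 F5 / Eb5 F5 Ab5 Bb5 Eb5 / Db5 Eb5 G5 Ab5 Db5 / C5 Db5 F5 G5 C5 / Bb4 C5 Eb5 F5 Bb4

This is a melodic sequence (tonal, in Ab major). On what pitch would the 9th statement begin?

The 5-note cells begin on F5, Eb5, Db5, C5, Bb4 — each down a 2nd from the last.
Extending the heads down a 2nd: Ab4 → G4 → F4 → Eb4.

Eb4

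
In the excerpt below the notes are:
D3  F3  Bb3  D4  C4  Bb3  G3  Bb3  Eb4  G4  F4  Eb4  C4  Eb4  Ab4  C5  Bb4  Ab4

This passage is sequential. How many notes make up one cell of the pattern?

6

18 notes total. Splitting into 3 groups of 6:
D3 F3 Bb3 D4 C4 Bb3 | G3 Bb3 Eb4 G4 F4 Eb4 | C4 Eb4 Ab4 C5 Bb4 Ab4
Each cell is the previous one up a 4th — so the unit is 6 notes.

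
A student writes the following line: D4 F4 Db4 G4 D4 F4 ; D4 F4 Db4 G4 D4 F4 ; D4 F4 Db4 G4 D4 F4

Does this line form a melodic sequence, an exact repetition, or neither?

Each 6-note cell is identical (D4 F4 Db4 G4 D4 F4), restated at the same pitch.

repetition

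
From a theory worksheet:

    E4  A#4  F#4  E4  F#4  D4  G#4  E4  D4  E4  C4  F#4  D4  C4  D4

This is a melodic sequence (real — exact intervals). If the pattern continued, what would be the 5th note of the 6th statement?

Ab3

With 5-note cells, note 5 of each statement runs F#4, E4, D4.
Carrying that down a 2nd forward: C4 → Bb3 → Ab3.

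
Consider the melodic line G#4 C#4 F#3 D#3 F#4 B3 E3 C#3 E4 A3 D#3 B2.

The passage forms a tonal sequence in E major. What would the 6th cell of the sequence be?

B3 E3 A2 F#2

Taking 4-note groups, the heads are G#4, F#4, E4: the pattern moves down a 2nd.
Extending down a 2nd: D#4 → C#4 → B3.
From B3 the diatonic shape gives B3 E3 A2 F#2.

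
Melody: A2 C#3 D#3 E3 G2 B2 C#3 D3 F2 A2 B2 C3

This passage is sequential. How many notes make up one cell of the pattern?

4

12 notes total. Splitting into 3 groups of 4:
A2 C#3 D#3 E3 | G2 B2 C#3 D3 | F2 A2 B2 C3
That's a consistent down a 2nd shift per cell, and no other grouping gives one.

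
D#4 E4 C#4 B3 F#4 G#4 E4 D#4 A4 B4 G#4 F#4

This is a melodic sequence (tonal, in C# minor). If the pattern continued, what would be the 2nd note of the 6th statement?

Grouping in 4s, the 2nd note of each cell is E4, G#4, B4.
Extending up a 3rd: D#5 → F#5 → A5.

A5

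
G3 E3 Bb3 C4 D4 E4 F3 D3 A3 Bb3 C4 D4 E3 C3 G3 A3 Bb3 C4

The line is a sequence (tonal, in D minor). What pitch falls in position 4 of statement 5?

With 6-note cells, note 4 of each statement runs C4, Bb3, A3.
Each moves down a 2nd. Continuing: G3 → F3.

F3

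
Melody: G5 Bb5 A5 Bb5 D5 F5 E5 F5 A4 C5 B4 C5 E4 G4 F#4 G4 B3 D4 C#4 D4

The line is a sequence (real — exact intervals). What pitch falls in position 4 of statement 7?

With 4-note cells, note 4 of each statement runs Bb5, F5, C5, G4, D4.
Each moves down a 4th. Continuing: A3 → E3.

E3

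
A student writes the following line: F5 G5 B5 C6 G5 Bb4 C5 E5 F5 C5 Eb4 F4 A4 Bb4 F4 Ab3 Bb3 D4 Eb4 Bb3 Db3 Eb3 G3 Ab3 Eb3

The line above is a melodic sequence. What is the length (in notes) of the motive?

5

25 notes total. Splitting into 5 groups of 5:
F5 G5 B5 C6 G5 | Bb4 C5 E5 F5 C5 | Eb4 F4 A4 Bb4 F4 | Ab3 Bb3 D4 Eb4 Bb3 | Db3 Eb3 G3 Ab3 Eb3
Every group is a transposition down a 5th of the one before; no shorter unit works.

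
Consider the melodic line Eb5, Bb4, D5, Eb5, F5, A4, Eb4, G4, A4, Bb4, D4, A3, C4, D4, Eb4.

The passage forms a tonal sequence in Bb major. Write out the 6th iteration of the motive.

Taking 5-note groups, the heads are Eb5, A4, D4: the pattern moves down a 5th.
Continuing the starts: G3 → C3 → F2.
So cell 6 is F2 C2 Eb2 F2 G2.

F2 C2 Eb2 F2 G2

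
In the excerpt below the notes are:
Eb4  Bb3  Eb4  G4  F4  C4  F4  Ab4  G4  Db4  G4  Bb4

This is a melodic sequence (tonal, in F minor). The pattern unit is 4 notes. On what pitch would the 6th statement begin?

C5

Taking 4-note groups, the heads are Eb4, F4, G4: the pattern moves up a 2nd.
Continuing: Ab4 → Bb4 → C5. Statement 6 starts on C5.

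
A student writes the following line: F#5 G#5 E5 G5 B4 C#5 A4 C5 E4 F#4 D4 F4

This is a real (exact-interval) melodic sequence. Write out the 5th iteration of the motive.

D3 E3 C3 Eb3

With a 4-note motive the entries are F#5, B4, E4, each down a 5th from the previous.
Continuing the starts: A3 → D3.
From D3 the exact shape gives D3 E3 C3 Eb3.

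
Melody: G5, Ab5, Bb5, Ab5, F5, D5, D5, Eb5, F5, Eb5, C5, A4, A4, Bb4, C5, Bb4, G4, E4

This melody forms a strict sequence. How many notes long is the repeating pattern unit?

6

There are 18 notes; a 6-note unit gives 3 cells:
G5 Ab5 Bb5 Ab5 F5 D5 | D5 Eb5 F5 Eb5 C5 A4 | A4 Bb4 C5 Bb4 G4 E4
That's a consistent down a 4th shift per cell, and no other grouping gives one.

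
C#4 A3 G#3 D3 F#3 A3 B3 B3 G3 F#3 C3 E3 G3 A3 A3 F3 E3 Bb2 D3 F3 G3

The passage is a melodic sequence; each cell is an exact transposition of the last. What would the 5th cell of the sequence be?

F3 Db3 C3 Gb2 Bb2 Db3 Eb3

The 7-note cells begin on C#4, B3, A3 — each down a 2nd from the last.
Carrying on: G3 → F3.
So cell 5 is F3 Db3 C3 Gb2 Bb2 Db3 Eb3.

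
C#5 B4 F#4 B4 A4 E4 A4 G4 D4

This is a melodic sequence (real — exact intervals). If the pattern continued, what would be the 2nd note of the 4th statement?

With 3-note cells, note 2 of each statement runs B4, A4, G4.
Each moves down a 2nd; the next is F4.

F4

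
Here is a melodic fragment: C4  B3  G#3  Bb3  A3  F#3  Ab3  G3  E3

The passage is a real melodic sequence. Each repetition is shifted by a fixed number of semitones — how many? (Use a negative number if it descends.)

-2

With a 3-note motive the entries are C4, Bb3, Ab3, each down a 2nd from the previous.
C4→Bb3 is 58 − 60 = -2 semitones.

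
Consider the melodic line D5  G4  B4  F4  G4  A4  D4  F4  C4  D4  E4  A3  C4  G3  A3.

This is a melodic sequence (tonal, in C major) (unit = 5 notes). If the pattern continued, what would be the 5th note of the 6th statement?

F2

Grouping in 5s, the 5th note of each cell is G4, D4, A3.
Extending down a 4th: E3 → B2 → F2.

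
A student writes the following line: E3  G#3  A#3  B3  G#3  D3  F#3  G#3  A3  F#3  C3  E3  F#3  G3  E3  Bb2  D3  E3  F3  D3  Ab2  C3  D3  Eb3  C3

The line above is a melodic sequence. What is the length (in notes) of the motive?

5

25 notes total. Splitting into 5 groups of 5:
E3 G#3 A#3 B3 G#3 | D3 F#3 G#3 A3 F#3 | C3 E3 F#3 G3 E3 | Bb2 D3 E3 F3 D3 | Ab2 C3 D3 Eb3 C3
That's a consistent down a 2nd shift per cell, and no other grouping gives one.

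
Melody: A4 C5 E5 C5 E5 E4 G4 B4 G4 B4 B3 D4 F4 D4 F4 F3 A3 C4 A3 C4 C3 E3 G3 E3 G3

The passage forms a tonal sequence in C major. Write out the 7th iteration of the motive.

D2 F2 A2 F2 A2

The 5-note cells begin on A4, E4, B3, F3, C3 — each down a 4th from the last.
Continuing the starts: G2 → D2.
From D2 the diatonic shape gives D2 F2 A2 F2 A2.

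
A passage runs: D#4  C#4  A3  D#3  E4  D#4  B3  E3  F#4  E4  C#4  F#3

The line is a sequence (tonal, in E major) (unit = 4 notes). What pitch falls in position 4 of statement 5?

Grouping in 4s, the 4th note of each cell is D#3, E3, F#3.
Extending up a 2nd: G#3 → A3.

A3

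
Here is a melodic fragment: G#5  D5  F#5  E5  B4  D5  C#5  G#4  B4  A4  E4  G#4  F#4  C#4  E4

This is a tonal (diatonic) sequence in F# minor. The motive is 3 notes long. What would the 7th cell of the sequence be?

B3 F#3 A3

Taking 3-note groups, the heads are G#5, E5, C#5, A4, F#4: the pattern moves down a 3rd.
Continuing the starts: D4 → B3.
Statement 7 starts on B3 and keeps the same diatonic contour: B3 F#3 A3.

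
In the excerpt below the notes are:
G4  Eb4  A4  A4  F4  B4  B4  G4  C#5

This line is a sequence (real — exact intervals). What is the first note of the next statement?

With a 3-note motive the entries are G4, A4, B4, each up a 2nd from the previous.
The next head, up a 2nd from B4, is C#5.

C#5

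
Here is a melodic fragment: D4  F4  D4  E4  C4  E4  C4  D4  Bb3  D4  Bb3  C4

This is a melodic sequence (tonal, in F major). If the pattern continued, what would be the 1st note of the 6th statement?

F3

The unit is 4 notes. Position-1 pitches of the 3 shown cells: D4, C4, Bb3.
Each moves down a 2nd. Continuing: A3 → G3 → F3.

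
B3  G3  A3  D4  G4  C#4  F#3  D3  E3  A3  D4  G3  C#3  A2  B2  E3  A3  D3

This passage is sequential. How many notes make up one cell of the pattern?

There are 18 notes; a 6-note unit gives 3 cells:
B3 G3 A3 D4 G4 C#4 | F#3 D3 E3 A3 D4 G3 | C#3 A2 B2 E3 A3 D3
That's a consistent down a 4th shift per cell, and no other grouping gives one.

6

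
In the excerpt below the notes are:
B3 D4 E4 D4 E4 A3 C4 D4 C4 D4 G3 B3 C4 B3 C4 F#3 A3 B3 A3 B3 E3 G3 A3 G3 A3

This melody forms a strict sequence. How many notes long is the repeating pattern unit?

Try groups of 5 (5 cells in 25 notes):
B3 D4 E4 D4 E4 | A3 C4 D4 C4 D4 | G3 B3 C4 B3 C4 | F#3 A3 B3 A3 B3 | E3 G3 A3 G3 A3
That's a consistent down a 2nd shift per cell, and no other grouping gives one.

5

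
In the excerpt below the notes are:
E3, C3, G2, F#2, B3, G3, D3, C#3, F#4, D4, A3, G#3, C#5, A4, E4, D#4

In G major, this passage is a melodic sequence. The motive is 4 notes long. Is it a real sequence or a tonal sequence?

real

Each cell has the same semitone pattern (-4, -5, -1) — intervals are preserved exactly.
And C#3 lies outside G major, so the sequence is real rather than tonal.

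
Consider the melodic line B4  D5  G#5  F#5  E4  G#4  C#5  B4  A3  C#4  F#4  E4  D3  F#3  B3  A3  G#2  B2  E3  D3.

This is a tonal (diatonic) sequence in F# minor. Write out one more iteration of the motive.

C#2 E2 A2 G#2

Taking 4-note groups, the heads are B4, E4, A3, D3, G#2: the pattern moves down a 5th.
From C#2 the diatonic shape gives C#2 E2 A2 G#2.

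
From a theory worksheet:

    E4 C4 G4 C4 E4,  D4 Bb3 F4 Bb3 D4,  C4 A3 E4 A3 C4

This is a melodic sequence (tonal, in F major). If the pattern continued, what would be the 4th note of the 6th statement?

The unit is 5 notes. Position-4 pitches of the 3 shown cells: C4, Bb3, A3.
Carrying that down a 2nd forward: G3 → F3 → E3.

E3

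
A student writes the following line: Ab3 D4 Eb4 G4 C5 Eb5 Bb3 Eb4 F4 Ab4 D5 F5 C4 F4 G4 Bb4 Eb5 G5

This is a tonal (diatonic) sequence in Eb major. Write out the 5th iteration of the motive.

Eb4 Ab4 Bb4 D5 G5 Bb5

Unit = 6 notes; the statements start on Ab3, Bb3, C4, moving up a 2nd each time.
Carrying on: D4 → Eb4.
So cell 5 is Eb4 Ab4 Bb4 D5 G5 Bb5.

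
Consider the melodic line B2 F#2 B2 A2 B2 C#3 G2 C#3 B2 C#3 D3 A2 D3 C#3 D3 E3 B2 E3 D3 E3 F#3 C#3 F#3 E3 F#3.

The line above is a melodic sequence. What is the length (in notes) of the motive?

5

Try groups of 5 (5 cells in 25 notes):
B2 F#2 B2 A2 B2 | C#3 G2 C#3 B2 C#3 | D3 A2 D3 C#3 D3 | E3 B2 E3 D3 E3 | F#3 C#3 F#3 E3 F#3
Every group is a transposition up a 2nd of the one before; no shorter unit works.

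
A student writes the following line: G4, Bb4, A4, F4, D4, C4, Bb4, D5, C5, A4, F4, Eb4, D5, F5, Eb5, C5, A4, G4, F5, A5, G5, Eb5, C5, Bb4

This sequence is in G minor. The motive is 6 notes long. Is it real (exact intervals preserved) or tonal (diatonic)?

tonal

Every note is diatonic to G minor.
Cell 1 has +3 semitones from note 1 to 2, but cell 2 has +4 — the interval quality changes while the contour stays the same, which is the hallmark of a tonal sequence.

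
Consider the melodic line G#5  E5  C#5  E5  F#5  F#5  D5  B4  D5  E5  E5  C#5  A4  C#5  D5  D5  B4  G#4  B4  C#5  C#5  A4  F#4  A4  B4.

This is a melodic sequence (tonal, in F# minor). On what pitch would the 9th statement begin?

F#4

Taking 5-note groups, the heads are G#5, F#5, E5, D5, C#5: the pattern moves down a 2nd.
Continuing: B4 → A4 → G#4 → F#4. Statement 9 starts on F#4.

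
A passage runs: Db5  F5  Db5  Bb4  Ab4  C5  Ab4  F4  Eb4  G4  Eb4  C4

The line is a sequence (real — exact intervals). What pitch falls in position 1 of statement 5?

The unit is 4 notes. Position-1 pitches of the 3 shown cells: Db5, Ab4, Eb4.
Each moves down a 4th. Continuing: Bb3 → F3.

F3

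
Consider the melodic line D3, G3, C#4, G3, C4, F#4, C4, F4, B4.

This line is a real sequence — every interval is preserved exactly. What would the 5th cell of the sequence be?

Bb4 Eb5 A5

The 3-note cells begin on D3, G3, C4 — each up a 4th from the last.
Extending up a 4th: F4 → Bb4.
Statement 5 starts on Bb4 and keeps the same exact contour: Bb4 Eb5 A5.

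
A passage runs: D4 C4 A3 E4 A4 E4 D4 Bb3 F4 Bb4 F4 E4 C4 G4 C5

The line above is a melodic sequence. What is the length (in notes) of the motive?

5

Try groups of 5 (3 cells in 15 notes):
D4 C4 A3 E4 A4 | E4 D4 Bb3 F4 Bb4 | F4 E4 C4 G4 C5
That's a consistent up a 2nd shift per cell, and no other grouping gives one.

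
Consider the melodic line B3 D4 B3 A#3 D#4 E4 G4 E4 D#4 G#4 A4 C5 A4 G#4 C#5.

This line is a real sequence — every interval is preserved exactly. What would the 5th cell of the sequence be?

With a 5-note motive the entries are B3, E4, A4, each up a 4th from the previous.
Continuing the starts: D5 → G5.
From G5 the exact shape gives G5 Bb5 G5 F#5 B5.

G5 Bb5 G5 F#5 B5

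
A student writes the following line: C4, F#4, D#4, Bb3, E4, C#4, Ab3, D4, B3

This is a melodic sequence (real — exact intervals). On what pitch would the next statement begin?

With a 3-note motive the entries are C4, Bb3, Ab3, each down a 2nd from the previous.
One more step down a 2nd gives Gb3.

Gb3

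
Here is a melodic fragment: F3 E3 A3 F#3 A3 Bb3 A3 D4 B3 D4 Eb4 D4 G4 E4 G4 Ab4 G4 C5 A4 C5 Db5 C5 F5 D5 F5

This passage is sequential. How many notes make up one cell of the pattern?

5

There are 25 notes; a 5-note unit gives 5 cells:
F3 E3 A3 F#3 A3 | Bb3 A3 D4 B3 D4 | Eb4 D4 G4 E4 G4 | Ab4 G4 C5 A4 C5 | Db5 C5 F5 D5 F5
That's a consistent up a 4th shift per cell, and no other grouping gives one.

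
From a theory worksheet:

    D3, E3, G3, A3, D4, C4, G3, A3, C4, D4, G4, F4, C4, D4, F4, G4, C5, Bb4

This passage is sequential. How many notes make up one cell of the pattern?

6

Try groups of 6 (3 cells in 18 notes):
D3 E3 G3 A3 D4 C4 | G3 A3 C4 D4 G4 F4 | C4 D4 F4 G4 C5 Bb4
Every group is a transposition up a 4th of the one before; no shorter unit works.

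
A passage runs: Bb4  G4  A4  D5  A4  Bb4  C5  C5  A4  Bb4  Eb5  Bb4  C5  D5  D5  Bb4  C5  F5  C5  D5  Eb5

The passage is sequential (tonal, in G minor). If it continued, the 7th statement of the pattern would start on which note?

A5

With a 7-note motive the entries are Bb4, C5, D5, each up a 2nd from the previous.
Continuing: Eb5 → F5 → G5 → A5. Statement 7 starts on A5.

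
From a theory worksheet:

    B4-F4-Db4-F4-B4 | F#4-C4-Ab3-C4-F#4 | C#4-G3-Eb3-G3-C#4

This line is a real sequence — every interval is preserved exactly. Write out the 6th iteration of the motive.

Unit = 5 notes; the statements start on B4, F#4, C#4, moving down a 4th each time.
Carrying on: G#3 → D#3 → A#2.
So cell 6 is A#2 E2 C2 E2 A#2.

A#2 E2 C2 E2 A#2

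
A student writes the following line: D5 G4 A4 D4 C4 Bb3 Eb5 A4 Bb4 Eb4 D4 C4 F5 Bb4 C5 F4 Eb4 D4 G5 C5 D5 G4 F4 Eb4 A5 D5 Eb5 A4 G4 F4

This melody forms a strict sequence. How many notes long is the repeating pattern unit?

6

Try groups of 6 (5 cells in 30 notes):
D5 G4 A4 D4 C4 Bb3 | Eb5 A4 Bb4 Eb4 D4 C4 | F5 Bb4 C5 F4 Eb4 D4 | G5 C5 D5 G4 F4 Eb4 | A5 D5 Eb5 A4 G4 F4
Every group is a transposition up a 2nd of the one before; no shorter unit works.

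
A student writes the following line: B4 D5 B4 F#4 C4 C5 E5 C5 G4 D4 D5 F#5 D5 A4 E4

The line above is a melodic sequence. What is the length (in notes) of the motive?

There are 15 notes; a 5-note unit gives 3 cells:
B4 D5 B4 F#4 C4 | C5 E5 C5 G4 D4 | D5 F#5 D5 A4 E4
That's a consistent up a 2nd shift per cell, and no other grouping gives one.

5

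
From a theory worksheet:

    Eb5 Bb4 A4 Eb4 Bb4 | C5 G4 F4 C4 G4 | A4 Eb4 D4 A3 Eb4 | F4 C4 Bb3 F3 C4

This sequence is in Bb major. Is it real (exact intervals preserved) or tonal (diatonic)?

Every note is diatonic to Bb major.
Cell 1 has -1 semitones from note 2 to 3, but cell 2 has -2 — the interval quality changes while the contour stays the same, which is the hallmark of a tonal sequence.

tonal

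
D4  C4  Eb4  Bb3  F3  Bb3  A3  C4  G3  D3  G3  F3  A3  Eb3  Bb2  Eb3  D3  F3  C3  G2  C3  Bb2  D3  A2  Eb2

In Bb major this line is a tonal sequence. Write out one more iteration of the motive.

A2 G2 Bb2 F2 C2

Unit = 5 notes; the statements start on D4, Bb3, G3, Eb3, C3, moving down a 3rd each time.
From A2 the diatonic shape gives A2 G2 Bb2 F2 C2.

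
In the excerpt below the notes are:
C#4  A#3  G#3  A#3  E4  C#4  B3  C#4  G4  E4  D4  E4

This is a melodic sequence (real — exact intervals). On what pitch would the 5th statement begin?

Db5

The 4-note cells begin on C#4, E4, G4 — each up a 3rd from the last.
Continuing: Bb4 → Db5. Statement 5 starts on Db5.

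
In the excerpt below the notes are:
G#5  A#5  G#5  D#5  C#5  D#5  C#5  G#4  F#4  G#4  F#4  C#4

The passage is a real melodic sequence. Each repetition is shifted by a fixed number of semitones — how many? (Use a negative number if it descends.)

Taking 4-note groups, the heads are G#5, C#5, F#4: the pattern moves down a 5th.
G#5→C#5 is 73 − 80 = -7 semitones.

-7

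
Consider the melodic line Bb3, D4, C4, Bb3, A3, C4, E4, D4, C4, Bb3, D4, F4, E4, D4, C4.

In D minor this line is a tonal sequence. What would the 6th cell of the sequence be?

With a 5-note motive the entries are Bb3, C4, D4, each up a 2nd from the previous.
Extending up a 2nd: E4 → F4 → G4.
From G4 the diatonic shape gives G4 Bb4 A4 G4 F4.

G4 Bb4 A4 G4 F4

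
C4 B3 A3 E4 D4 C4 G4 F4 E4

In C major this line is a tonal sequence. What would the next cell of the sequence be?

B4 A4 G4

Unit = 3 notes; the statements start on C4, E4, G4, moving up a 3rd each time.
From B4 the diatonic shape gives B4 A4 G4.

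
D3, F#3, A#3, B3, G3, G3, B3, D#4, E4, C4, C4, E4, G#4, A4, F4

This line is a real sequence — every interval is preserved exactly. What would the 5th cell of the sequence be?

The 5-note cells begin on D3, G3, C4 — each up a 4th from the last.
Continuing the starts: F4 → Bb4.
So cell 5 is Bb4 D5 F#5 G5 Eb5.

Bb4 D5 F#5 G5 Eb5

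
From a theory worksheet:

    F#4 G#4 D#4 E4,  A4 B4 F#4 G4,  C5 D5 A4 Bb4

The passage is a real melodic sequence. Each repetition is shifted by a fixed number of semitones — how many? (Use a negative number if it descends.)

3

Taking 4-note groups, the heads are F#4, A4, C5: the pattern moves up a 3rd.
F#4→A4 is 69 − 66 = 3 semitones.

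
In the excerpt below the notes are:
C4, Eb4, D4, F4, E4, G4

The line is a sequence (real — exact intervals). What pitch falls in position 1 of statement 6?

A#4

Grouping in 2s, the 1st note of each cell is C4, D4, E4.
Each moves up a 2nd. Continuing: F#4 → G#4 → A#4.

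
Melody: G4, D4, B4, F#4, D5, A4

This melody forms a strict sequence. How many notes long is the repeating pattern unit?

There are 6 notes; a 2-note unit gives 3 cells:
G4 D4 | B4 F#4 | D5 A4
That's a consistent up a 3rd shift per cell, and no other grouping gives one.

2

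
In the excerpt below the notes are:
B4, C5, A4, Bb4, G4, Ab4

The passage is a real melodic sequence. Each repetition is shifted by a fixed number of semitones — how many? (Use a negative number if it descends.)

The 2-note cells begin on B4, A4, G4 — each down a 2nd from the last.
B4→A4 is 69 − 71 = -2 semitones.

-2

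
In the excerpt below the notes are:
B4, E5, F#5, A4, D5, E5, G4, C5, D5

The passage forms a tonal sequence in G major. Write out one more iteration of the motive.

Unit = 3 notes; the statements start on B4, A4, G4, moving down a 2nd each time.
Statement 4 starts on F#4 and keeps the same diatonic contour: F#4 B4 C5.

F#4 B4 C5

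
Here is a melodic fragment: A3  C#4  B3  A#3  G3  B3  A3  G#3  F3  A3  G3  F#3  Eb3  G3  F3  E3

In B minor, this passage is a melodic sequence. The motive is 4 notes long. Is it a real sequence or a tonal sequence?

real

Each cell has the same semitone pattern (4, -2, -1) — intervals are preserved exactly.
And A#3 lies outside B minor, so the sequence is real rather than tonal.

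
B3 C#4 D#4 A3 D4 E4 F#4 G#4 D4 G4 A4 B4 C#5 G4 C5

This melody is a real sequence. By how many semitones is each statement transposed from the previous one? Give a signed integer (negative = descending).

5

With a 5-note motive the entries are B3, E4, A4, each up a 4th from the previous.
Counting half-steps from B3 to E4: 5.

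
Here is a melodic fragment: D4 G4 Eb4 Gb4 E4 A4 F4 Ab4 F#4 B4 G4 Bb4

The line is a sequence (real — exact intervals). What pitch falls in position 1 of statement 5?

Grouping in 4s, the 1st note of each cell is D4, E4, F#4.
Extending up a 2nd: G#4 → A#4.

A#4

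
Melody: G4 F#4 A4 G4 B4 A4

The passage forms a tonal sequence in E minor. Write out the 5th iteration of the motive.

With a 2-note motive the entries are G4, A4, B4, each up a 2nd from the previous.
Extending up a 2nd: C5 → D5.
So cell 5 is D5 C5.

D5 C5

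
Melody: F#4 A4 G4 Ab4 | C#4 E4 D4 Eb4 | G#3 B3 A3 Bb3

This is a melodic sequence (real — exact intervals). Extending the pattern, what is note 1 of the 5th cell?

A#2

The unit is 4 notes. Position-1 pitches of the 3 shown cells: F#4, C#4, G#3.
Each moves down a 4th. Continuing: D#3 → A#2.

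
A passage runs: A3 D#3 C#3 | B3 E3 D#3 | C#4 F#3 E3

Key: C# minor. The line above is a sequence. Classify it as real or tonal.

tonal

Every note is diatonic to C# minor.
Cell 1 has -6 semitones from note 1 to 2, but cell 2 has -7 — the interval quality changes while the contour stays the same, which is the hallmark of a tonal sequence.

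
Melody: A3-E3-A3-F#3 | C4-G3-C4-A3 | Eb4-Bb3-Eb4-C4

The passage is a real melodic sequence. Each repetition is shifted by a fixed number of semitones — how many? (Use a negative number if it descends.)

3

The 4-note cells begin on A3, C4, Eb4 — each up a 3rd from the last.
A3 to C4 spans +3 semitones.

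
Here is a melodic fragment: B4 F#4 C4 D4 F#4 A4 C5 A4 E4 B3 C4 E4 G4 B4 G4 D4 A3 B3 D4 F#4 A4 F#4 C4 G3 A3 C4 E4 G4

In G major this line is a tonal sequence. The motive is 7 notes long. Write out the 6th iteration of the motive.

The 7-note cells begin on B4, A4, G4, F#4 — each down a 2nd from the last.
Extending down a 2nd: E4 → D4.
From D4 the diatonic shape gives D4 A3 E3 F#3 A3 C4 E4.

D4 A3 E3 F#3 A3 C4 E4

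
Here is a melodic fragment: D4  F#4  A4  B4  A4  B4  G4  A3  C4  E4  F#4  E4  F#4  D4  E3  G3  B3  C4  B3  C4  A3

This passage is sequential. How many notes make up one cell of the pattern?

7

Try groups of 7 (3 cells in 21 notes):
D4 F#4 A4 B4 A4 B4 G4 | A3 C4 E4 F#4 E4 F#4 D4 | E3 G3 B3 C4 B3 C4 A3
That's a consistent down a 4th shift per cell, and no other grouping gives one.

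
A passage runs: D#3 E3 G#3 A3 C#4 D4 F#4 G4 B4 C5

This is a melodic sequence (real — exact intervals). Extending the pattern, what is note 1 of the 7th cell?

A5

The unit is 2 notes. Position-1 pitches of the 5 shown cells: D#3, G#3, C#4, F#4, B4.
Extending up a 4th: E5 → A5.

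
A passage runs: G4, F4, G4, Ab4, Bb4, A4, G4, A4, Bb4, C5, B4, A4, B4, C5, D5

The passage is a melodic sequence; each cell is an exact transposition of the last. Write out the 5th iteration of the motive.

Unit = 5 notes; the statements start on G4, A4, B4, moving up a 2nd each time.
Extending up a 2nd: C#5 → D#5.
So cell 5 is D#5 C#5 D#5 E5 F#5.

D#5 C#5 D#5 E5 F#5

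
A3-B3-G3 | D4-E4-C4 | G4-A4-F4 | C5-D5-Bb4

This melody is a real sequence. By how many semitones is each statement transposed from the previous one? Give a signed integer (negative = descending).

With a 3-note motive the entries are A3, D4, G4, C5, each up a 4th from the previous.
Counting half-steps from A3 to D4: 5.

5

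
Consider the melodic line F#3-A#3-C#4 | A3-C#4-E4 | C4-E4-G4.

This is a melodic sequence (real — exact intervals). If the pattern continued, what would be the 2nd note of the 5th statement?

Bb4

Grouping in 3s, the 2nd note of each cell is A#3, C#4, E4.
Carrying that up a 3rd forward: G4 → Bb4.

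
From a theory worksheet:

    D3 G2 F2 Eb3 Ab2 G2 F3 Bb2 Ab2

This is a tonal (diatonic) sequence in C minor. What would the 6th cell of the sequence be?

Bb3 Eb3 D3

Taking 3-note groups, the heads are D3, Eb3, F3: the pattern moves up a 2nd.
Extending up a 2nd: G3 → Ab3 → Bb3.
From Bb3 the diatonic shape gives Bb3 Eb3 D3.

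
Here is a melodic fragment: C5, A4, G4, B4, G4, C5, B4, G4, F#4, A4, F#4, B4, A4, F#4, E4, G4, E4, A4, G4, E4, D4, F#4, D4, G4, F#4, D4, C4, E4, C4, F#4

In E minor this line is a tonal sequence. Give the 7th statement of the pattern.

With a 6-note motive the entries are C5, B4, A4, G4, F#4, each down a 2nd from the previous.
Extending down a 2nd: E4 → D4.
From D4 the diatonic shape gives D4 B3 A3 C4 A3 D4.

D4 B3 A3 C4 A3 D4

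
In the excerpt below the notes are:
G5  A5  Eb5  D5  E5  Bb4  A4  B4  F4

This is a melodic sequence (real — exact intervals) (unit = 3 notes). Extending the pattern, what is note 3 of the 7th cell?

A2

The unit is 3 notes. Position-3 pitches of the 3 shown cells: Eb5, Bb4, F4.
Carrying that down a 4th forward: C4 → G3 → D3 → A2.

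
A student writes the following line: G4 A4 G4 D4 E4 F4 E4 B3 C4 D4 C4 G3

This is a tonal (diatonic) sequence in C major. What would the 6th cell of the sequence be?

Taking 4-note groups, the heads are G4, E4, C4: the pattern moves down a 3rd.
Carrying on: A3 → F3 → D3.
Statement 6 starts on D3 and keeps the same diatonic contour: D3 E3 D3 A2.

D3 E3 D3 A2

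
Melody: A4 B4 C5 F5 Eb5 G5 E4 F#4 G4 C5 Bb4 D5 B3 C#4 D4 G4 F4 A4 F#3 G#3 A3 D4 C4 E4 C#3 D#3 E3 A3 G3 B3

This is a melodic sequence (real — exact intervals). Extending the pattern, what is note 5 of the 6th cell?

D3

The unit is 6 notes. Position-5 pitches of the 5 shown cells: Eb5, Bb4, F4, C4, G3.
One more down a 4th gives D3.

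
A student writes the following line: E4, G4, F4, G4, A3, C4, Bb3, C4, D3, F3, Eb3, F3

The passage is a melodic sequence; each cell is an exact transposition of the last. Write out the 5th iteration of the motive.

The 4-note cells begin on E4, A3, D3 — each down a 5th from the last.
Carrying on: G2 → C2.
So cell 5 is C2 Eb2 Db2 Eb2.

C2 Eb2 Db2 Eb2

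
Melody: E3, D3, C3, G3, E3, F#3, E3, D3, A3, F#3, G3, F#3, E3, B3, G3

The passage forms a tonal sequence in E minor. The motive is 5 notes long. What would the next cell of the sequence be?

A3 G3 F#3 C4 A3

Unit = 5 notes; the statements start on E3, F#3, G3, moving up a 2nd each time.
So cell 4 is A3 G3 F#3 C4 A3.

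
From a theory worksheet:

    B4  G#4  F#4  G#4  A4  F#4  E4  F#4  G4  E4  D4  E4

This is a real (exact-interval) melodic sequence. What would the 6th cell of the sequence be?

Db4 Bb3 Ab3 Bb3

Unit = 4 notes; the statements start on B4, A4, G4, moving down a 2nd each time.
Carrying on: F4 → Eb4 → Db4.
So cell 6 is Db4 Bb3 Ab3 Bb3.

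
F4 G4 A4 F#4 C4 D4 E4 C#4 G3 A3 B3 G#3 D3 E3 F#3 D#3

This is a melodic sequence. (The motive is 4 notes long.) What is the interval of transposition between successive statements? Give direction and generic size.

down a 4th

The 4-note cells begin on F4, C4, G3, D3 — each down a 4th from the last.
F4 to C4 is down a 4th.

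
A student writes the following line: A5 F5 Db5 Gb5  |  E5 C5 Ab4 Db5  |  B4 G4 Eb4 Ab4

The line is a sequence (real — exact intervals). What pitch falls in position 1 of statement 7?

The unit is 4 notes. Position-1 pitches of the 3 shown cells: A5, E5, B4.
Each moves down a 4th. Continuing: F#4 → C#4 → G#3 → D#3.

D#3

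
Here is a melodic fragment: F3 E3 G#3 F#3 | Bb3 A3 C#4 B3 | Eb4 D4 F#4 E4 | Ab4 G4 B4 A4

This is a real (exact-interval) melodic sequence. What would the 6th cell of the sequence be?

Gb5 F5 A5 G5

Unit = 4 notes; the statements start on F3, Bb3, Eb4, Ab4, moving up a 4th each time.
Carrying on: Db5 → Gb5.
Statement 6 starts on Gb5 and keeps the same exact contour: Gb5 F5 A5 G5.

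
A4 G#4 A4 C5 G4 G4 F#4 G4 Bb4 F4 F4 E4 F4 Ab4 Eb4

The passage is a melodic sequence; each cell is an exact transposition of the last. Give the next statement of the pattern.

Unit = 5 notes; the statements start on A4, G4, F4, moving down a 2nd each time.
From Eb4 the exact shape gives Eb4 D4 Eb4 Gb4 Db4.

Eb4 D4 Eb4 Gb4 Db4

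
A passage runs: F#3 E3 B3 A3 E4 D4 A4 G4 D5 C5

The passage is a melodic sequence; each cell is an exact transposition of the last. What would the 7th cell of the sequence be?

Taking 2-note groups, the heads are F#3, B3, E4, A4, D5: the pattern moves up a 4th.
Extending up a 4th: G5 → C6.
So cell 7 is C6 Bb5.

C6 Bb5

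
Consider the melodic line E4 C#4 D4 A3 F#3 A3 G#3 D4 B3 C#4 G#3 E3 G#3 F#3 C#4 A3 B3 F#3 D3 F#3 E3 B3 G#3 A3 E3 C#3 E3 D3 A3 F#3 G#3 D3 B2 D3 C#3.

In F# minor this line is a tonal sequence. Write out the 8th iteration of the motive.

E3 C#3 D3 A2 F#2 A2 G#2

With a 7-note motive the entries are E4, D4, C#4, B3, A3, each down a 2nd from the previous.
Continuing the starts: G#3 → F#3 → E3.
From E3 the diatonic shape gives E3 C#3 D3 A2 F#2 A2 G#2.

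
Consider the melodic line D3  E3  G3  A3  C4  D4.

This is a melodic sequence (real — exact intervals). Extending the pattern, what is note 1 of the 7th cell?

The unit is 2 notes. Position-1 pitches of the 3 shown cells: D3, G3, C4.
Each moves up a 4th. Continuing: F4 → Bb4 → Eb5 → Ab5.

Ab5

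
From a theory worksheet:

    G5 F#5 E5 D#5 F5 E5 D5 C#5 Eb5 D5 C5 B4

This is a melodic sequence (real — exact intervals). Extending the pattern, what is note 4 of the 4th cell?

The unit is 4 notes. Position-4 pitches of the 3 shown cells: D#5, C#5, B4.
From B4, down a 2nd gives A4.

A4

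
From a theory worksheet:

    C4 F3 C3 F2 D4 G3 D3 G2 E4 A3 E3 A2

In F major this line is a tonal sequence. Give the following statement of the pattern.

The 4-note cells begin on C4, D4, E4 — each up a 2nd from the last.
So cell 4 is F4 Bb3 F3 Bb2.

F4 Bb3 F3 Bb2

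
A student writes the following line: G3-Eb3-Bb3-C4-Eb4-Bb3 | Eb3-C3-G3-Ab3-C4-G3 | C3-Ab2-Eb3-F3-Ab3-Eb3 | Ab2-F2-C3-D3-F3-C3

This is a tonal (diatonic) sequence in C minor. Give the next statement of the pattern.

F2 D2 Ab2 Bb2 D3 Ab2

Taking 6-note groups, the heads are G3, Eb3, C3, Ab2: the pattern moves down a 3rd.
From F2 the diatonic shape gives F2 D2 Ab2 Bb2 D3 Ab2.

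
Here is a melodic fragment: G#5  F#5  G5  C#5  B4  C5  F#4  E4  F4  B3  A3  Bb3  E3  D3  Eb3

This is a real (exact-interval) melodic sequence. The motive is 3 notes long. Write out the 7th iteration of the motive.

Taking 3-note groups, the heads are G#5, C#5, F#4, B3, E3: the pattern moves down a 5th.
Continuing the starts: A2 → D2.
Statement 7 starts on D2 and keeps the same exact contour: D2 C2 Db2.

D2 C2 Db2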